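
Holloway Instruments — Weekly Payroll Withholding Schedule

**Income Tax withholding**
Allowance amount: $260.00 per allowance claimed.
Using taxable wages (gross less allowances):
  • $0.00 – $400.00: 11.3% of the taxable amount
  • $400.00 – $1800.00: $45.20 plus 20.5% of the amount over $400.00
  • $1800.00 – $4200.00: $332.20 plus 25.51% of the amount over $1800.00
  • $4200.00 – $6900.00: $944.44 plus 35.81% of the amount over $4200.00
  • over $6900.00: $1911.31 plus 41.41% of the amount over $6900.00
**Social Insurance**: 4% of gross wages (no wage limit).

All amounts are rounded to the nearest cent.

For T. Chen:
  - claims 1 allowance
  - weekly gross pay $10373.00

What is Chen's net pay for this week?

$6716.27

Income Tax: taxable = $10373.00 − 1×$260.00 = $10113.00
  $1911.31 + 41.41% × ($10113.00 − $6900.00) = $1911.31 + 41.41% × $3213.00 = $3241.81
Social Insurance: 4% × $10373.00 = $414.92
Total withheld: $3241.81 + $414.92 = $3656.73
Net pay: $10373.00 − $3656.73 = $6716.27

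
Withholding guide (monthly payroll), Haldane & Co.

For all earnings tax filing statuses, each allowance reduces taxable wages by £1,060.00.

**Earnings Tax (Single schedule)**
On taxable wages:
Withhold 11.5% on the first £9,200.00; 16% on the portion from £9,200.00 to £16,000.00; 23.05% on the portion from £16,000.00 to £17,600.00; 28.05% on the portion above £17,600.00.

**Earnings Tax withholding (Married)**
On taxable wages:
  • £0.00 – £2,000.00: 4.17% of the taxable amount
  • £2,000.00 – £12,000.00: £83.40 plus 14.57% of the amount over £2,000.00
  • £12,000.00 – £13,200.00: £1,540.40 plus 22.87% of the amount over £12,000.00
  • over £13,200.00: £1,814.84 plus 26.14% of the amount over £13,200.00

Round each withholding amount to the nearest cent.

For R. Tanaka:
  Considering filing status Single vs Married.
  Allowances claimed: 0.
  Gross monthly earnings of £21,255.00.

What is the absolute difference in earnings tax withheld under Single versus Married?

£380.39

Earnings Tax (Single): taxable = £21,255.00
  £2,514.80 + 28.05% × (£21,255.00 − £17,600.00) = £2,514.80 + 28.05% × £3,655.00 = £3,540.03
Earnings Tax (Married): taxable = £21,255.00
  £1,814.84 + 26.14% × (£21,255.00 − £13,200.00) = £1,814.84 + 26.14% × £8,055.00 = £3,920.42
Difference: |£3,540.03 − £3,920.42| = £380.39 (higher under Married)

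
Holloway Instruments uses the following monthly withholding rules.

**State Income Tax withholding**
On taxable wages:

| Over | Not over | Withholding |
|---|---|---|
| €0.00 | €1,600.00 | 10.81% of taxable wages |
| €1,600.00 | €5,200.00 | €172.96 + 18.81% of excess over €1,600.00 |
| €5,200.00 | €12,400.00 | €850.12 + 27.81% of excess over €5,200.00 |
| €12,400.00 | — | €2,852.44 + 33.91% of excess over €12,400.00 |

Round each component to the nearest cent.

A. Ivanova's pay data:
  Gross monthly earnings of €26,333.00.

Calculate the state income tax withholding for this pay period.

State Income Tax: taxable = €26,333.00
  €2,852.44 + 33.91% × (€26,333.00 − €12,400.00) = €2,852.44 + 33.91% × €13,933.00 = €7,577.12

€7,577.12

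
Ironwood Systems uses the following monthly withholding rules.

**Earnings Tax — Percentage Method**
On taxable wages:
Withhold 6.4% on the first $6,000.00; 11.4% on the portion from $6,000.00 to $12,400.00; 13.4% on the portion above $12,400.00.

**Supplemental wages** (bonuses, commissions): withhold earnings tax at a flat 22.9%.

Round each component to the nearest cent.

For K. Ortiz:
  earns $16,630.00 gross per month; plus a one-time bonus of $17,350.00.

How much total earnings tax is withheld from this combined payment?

$5,653.57

Earnings Tax: taxable = $16,630.00
  $1,113.60 + 13.4% × ($16,630.00 − $12,400.00) = $1,113.60 + 13.4% × $4,230.00 = $1,680.42
Supplemental (22.9% flat on bonus): 22.9% × $17,350.00 = $3,973.15
Total earnings tax: $1,680.42 + $3,973.15 = $5,653.57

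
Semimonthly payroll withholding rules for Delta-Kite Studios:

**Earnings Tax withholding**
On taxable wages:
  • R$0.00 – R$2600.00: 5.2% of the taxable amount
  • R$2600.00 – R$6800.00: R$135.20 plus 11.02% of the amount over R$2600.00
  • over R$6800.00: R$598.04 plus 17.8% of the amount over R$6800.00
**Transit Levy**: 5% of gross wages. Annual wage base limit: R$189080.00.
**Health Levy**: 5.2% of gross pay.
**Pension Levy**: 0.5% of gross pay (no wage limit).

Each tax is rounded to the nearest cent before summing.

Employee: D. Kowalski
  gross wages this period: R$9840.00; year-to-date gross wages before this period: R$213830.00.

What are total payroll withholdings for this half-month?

R$1700.04

Earnings Tax: taxable = R$9840.00
  R$598.04 + 17.8% × (R$9840.00 − R$6800.00) = R$598.04 + 17.8% × R$3040.00 = R$1139.16
Transit Levy: YTD R$213830.00 ≥ cap R$189080.00 → R$0.00
Health Levy: 5.2% × R$9840.00 = R$511.68
Pension Levy: 0.5% × R$9840.00 = R$49.20
Total: R$1139.16 + R$0.00 + R$511.68 + R$49.20 = R$1700.04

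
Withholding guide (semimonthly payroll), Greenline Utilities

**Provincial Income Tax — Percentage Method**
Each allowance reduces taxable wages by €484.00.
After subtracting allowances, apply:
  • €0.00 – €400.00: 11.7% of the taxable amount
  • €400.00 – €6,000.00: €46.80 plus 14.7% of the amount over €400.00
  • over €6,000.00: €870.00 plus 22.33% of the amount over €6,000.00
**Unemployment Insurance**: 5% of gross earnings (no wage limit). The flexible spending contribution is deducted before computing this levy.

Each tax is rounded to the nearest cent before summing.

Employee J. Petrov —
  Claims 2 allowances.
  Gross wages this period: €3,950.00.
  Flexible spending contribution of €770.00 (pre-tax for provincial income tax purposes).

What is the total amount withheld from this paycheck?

€472.16

Provincial Income Tax: taxable = €3,950.00 − €770.00 − 2×€484.00 = €2,212.00
  €46.80 + 14.7% × (€2,212.00 − €400.00) = €46.80 + 14.7% × €1,812.00 = €313.16
Unemployment Insurance: 5% × €3,180.00 = €159.00
Total: €313.16 + €159.00 = €472.16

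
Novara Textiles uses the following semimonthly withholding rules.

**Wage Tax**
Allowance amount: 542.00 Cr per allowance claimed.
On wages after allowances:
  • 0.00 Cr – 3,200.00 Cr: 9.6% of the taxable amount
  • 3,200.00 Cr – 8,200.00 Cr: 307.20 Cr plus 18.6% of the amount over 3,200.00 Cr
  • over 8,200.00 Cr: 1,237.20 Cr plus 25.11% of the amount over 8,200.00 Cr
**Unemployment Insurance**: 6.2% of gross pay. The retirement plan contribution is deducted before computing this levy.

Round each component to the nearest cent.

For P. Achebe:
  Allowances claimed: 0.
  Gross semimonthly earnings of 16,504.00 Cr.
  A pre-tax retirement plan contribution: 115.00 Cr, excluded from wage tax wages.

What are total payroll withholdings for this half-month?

Wage Tax: taxable = 16,504.00 Cr − 115.00 Cr = 16,389.00 Cr
  1,237.20 Cr + 25.11% × (16,389.00 Cr − 8,200.00 Cr) = 1,237.20 Cr + 25.11% × 8,189.00 Cr = 3,293.46 Cr
Unemployment Insurance: 6.2% × 16,389.00 Cr = 1,016.12 Cr
Total: 3,293.46 Cr + 1,016.12 Cr = 4,309.58 Cr

4,309.58 Cr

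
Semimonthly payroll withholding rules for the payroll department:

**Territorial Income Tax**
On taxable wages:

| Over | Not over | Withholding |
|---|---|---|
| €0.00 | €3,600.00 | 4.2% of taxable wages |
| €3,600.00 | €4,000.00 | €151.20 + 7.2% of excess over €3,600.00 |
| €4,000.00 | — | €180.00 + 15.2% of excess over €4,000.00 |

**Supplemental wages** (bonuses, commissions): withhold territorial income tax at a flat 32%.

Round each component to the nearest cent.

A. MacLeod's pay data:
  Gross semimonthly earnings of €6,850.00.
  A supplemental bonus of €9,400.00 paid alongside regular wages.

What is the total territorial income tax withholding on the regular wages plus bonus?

€3,621.20

Territorial Income Tax: taxable = €6,850.00
  €180.00 + 15.2% × (€6,850.00 − €4,000.00) = €180.00 + 15.2% × €2,850.00 = €613.20
Supplemental (32% flat on bonus): 32% × €9,400.00 = €3,008.00
Total territorial income tax: €613.20 + €3,008.00 = €3,621.20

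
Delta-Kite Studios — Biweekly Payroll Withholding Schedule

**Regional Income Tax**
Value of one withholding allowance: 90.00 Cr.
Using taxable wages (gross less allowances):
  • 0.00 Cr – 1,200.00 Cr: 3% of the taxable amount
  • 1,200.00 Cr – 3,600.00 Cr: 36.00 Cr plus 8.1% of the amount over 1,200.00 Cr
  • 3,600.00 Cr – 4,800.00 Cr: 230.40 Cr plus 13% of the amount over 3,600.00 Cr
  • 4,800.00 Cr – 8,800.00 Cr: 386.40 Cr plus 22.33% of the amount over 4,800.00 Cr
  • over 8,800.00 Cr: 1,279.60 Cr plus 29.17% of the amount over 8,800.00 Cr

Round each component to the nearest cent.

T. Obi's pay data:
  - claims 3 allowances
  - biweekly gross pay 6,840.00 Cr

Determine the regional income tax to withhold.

Regional Income Tax: taxable = 6,840.00 Cr − 3×90.00 Cr = 6,570.00 Cr
  386.40 Cr + 22.33% × (6,570.00 Cr − 4,800.00 Cr) = 386.40 Cr + 22.33% × 1,770.00 Cr = 781.64 Cr

781.64 Cr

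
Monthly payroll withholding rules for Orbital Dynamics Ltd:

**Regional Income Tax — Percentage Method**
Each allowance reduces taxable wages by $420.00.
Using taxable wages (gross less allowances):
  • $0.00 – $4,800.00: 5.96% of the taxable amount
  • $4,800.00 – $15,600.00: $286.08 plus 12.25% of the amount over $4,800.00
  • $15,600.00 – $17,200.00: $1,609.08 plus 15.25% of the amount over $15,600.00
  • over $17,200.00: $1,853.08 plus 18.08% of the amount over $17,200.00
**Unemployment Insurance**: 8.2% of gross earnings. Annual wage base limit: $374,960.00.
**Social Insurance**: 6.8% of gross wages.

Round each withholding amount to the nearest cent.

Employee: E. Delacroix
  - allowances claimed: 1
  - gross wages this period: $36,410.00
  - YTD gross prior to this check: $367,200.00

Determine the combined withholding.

$8,362.51

Regional Income Tax: taxable = $36,410.00 − 1×$420.00 = $35,990.00
  $1,853.08 + 18.08% × ($35,990.00 − $17,200.00) = $1,853.08 + 18.08% × $18,790.00 = $5,250.31
Unemployment Insurance: cap $374,960.00 − YTD $367,200.00 = $7,760.00 subject; 8.2% × $7,760.00 = $636.32
Social Insurance: 6.8% × $36,410.00 = $2,475.88
Total: $5,250.31 + $636.32 + $2,475.88 = $8,362.51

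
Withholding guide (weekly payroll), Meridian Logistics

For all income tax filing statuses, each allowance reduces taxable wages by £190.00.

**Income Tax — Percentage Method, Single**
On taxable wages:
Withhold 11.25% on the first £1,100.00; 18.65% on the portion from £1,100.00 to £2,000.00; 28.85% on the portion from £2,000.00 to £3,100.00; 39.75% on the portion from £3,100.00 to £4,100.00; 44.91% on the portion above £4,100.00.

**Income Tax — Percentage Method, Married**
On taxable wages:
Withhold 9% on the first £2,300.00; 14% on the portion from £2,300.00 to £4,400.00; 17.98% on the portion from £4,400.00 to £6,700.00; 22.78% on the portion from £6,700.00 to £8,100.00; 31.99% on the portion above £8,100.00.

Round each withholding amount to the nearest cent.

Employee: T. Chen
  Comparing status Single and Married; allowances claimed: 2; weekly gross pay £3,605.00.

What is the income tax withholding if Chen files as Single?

£658.64

Income Tax (Single): taxable = £3,605.00 − 2×£190.00 = £3,225.00
  £608.95 + 39.75% × (£3,225.00 − £3,100.00) = £608.95 + 39.75% × £125.00 = £658.64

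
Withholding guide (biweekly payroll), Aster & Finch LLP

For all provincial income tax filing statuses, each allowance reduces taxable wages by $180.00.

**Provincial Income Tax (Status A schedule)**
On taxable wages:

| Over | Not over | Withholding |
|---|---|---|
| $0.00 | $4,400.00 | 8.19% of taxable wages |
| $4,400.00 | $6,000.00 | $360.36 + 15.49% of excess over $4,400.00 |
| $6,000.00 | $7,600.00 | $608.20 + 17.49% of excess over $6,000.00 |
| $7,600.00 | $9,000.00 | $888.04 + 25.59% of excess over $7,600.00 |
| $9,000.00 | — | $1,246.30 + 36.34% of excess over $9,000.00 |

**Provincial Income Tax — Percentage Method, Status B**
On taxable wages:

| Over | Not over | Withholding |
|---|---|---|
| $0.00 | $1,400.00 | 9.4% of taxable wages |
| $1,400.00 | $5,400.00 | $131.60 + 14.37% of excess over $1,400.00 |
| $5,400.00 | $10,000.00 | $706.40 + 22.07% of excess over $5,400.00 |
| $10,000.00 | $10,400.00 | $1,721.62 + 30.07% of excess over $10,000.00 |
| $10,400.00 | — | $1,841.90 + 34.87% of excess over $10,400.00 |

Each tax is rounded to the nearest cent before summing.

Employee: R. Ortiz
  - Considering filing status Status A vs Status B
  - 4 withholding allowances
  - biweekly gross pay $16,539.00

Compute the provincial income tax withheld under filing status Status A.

Provincial Income Tax (Status A): taxable = $16,539.00 − 4×$180.00 = $15,819.00
  $1,246.30 + 36.34% × ($15,819.00 − $9,000.00) = $1,246.30 + 36.34% × $6,819.00 = $3,724.32

$3,724.32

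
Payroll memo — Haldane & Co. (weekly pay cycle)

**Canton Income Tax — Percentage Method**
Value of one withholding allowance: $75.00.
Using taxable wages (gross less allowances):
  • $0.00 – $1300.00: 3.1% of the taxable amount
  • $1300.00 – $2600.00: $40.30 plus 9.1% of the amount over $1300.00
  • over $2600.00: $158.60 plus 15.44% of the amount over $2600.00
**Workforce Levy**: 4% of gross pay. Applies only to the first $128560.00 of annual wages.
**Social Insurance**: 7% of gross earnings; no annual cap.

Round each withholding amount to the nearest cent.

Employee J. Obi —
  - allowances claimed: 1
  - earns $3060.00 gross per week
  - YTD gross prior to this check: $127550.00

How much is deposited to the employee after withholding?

$2587.36

Canton Income Tax: taxable = $3060.00 − 1×$75.00 = $2985.00
  $158.60 + 15.44% × ($2985.00 − $2600.00) = $158.60 + 15.44% × $385.00 = $218.04
Workforce Levy: cap $128560.00 − YTD $127550.00 = $1010.00 subject; 4% × $1010.00 = $40.40
Social Insurance: 7% × $3060.00 = $214.20
Total withheld: $218.04 + $40.40 + $214.20 = $472.64
Net pay: $3060.00 − $472.64 = $2587.36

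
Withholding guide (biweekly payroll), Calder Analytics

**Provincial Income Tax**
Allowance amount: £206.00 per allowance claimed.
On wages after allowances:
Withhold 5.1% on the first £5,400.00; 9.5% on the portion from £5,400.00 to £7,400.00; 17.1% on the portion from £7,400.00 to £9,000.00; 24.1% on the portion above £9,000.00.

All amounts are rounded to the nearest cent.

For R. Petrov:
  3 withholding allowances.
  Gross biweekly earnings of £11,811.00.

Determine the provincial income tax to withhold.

£1,267.51

Provincial Income Tax: taxable = £11,811.00 − 3×£206.00 = £11,193.00
  £739.00 + 24.1% × (£11,193.00 − £9,000.00) = £739.00 + 24.1% × £2,193.00 = £1,267.51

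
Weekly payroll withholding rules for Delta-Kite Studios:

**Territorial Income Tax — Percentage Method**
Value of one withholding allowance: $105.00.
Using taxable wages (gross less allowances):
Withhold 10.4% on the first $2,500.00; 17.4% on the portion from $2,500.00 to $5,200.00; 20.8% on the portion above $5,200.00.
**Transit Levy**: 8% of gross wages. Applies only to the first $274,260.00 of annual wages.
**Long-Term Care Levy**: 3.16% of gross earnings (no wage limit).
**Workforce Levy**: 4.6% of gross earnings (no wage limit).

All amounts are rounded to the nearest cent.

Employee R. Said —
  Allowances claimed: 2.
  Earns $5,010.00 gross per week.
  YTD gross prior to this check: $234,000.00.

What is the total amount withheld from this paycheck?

Territorial Income Tax: taxable = $5,010.00 − 2×$105.00 = $4,800.00
  $260.00 + 17.4% × ($4,800.00 − $2,500.00) = $260.00 + 17.4% × $2,300.00 = $660.20
Transit Levy: 8% × $5,010.00 = $400.80
Long-Term Care Levy: 3.16% × $5,010.00 = $158.32
Workforce Levy: 4.6% × $5,010.00 = $230.46
Total: $660.20 + $400.80 + $158.32 + $230.46 = $1,449.78

$1,449.78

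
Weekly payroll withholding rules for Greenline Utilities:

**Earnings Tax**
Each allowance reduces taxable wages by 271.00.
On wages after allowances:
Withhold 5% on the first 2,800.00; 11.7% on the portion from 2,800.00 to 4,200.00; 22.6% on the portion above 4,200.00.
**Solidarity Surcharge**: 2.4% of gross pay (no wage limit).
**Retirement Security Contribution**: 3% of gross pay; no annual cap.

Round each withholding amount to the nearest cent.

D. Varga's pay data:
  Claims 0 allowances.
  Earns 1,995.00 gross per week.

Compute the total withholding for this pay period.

Earnings Tax: taxable = 1,995.00
  5% × 1,995.00 = 99.75
Solidarity Surcharge: 2.4% × 1,995.00 = 47.88
Retirement Security Contribution: 3% × 1,995.00 = 59.85
Total: 99.75 + 47.88 + 59.85 = 207.48

207.48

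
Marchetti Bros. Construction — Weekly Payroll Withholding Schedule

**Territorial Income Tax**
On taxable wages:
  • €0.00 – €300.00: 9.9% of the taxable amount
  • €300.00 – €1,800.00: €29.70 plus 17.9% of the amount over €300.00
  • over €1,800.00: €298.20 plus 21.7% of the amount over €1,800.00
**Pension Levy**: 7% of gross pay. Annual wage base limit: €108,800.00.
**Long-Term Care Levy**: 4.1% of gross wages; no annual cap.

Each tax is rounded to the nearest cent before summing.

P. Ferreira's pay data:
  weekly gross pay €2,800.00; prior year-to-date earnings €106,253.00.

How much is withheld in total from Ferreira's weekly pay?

€808.29

Territorial Income Tax: taxable = €2,800.00
  €298.20 + 21.7% × (€2,800.00 − €1,800.00) = €298.20 + 21.7% × €1,000.00 = €515.20
Pension Levy: cap €108,800.00 − YTD €106,253.00 = €2,547.00 subject; 7% × €2,547.00 = €178.29
Long-Term Care Levy: 4.1% × €2,800.00 = €114.80
Total: €515.20 + €178.29 + €114.80 = €808.29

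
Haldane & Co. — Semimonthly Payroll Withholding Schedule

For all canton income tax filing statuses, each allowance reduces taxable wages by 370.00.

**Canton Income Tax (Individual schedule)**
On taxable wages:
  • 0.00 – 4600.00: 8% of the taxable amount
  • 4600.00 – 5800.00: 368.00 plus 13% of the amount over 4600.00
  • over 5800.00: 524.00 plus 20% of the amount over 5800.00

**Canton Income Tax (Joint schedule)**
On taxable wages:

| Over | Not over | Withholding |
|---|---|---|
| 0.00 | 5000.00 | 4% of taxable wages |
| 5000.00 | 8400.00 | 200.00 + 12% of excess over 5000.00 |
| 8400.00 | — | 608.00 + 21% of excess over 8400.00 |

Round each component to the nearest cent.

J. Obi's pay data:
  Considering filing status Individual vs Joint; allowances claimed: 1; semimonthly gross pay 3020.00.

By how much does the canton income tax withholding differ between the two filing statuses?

106.00

Canton Income Tax (Individual): taxable = 3020.00 − 1×370.00 = 2650.00
  8% × 2650.00 = 212.00
Canton Income Tax (Joint): taxable = 3020.00 − 1×370.00 = 2650.00
  4% × 2650.00 = 106.00
Difference: |212.00 − 106.00| = 106.00 (higher under Individual)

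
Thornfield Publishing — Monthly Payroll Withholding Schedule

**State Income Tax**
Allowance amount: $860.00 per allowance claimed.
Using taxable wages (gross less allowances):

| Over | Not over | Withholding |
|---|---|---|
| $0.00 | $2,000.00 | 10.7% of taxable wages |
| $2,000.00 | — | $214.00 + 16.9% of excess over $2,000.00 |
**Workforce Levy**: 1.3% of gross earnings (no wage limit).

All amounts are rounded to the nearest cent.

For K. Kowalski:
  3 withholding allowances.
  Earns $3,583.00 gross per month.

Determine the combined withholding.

$153.90

State Income Tax: taxable = $3,583.00 − 3×$860.00 = $1,003.00
  10.7% × $1,003.00 = $107.32
Workforce Levy: 1.3% × $3,583.00 = $46.58
Total: $107.32 + $46.58 = $153.90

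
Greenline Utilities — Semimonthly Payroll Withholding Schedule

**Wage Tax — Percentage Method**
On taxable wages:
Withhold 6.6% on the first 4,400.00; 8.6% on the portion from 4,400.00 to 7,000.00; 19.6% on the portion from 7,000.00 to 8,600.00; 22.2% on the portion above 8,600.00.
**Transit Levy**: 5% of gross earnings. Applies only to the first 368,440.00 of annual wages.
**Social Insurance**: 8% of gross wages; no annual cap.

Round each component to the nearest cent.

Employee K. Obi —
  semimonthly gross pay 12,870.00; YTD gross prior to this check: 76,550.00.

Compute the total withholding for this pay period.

3,448.64

Wage Tax: taxable = 12,870.00
  827.60 + 22.2% × (12,870.00 − 8,600.00) = 827.60 + 22.2% × 4,270.00 = 1,775.54
Transit Levy: 5% × 12,870.00 = 643.50
Social Insurance: 8% × 12,870.00 = 1,029.60
Total: 1,775.54 + 643.50 + 1,029.60 = 3,448.64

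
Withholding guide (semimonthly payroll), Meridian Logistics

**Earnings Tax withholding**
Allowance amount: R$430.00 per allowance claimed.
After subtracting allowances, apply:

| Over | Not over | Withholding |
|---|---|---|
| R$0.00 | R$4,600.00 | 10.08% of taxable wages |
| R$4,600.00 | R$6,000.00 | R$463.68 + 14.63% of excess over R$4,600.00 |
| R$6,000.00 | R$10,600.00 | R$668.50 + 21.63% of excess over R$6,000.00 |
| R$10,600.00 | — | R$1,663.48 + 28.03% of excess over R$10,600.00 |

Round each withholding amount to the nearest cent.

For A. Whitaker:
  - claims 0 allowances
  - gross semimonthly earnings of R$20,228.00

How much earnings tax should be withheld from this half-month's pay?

R$4,362.21

Earnings Tax: taxable = R$20,228.00
  R$1,663.48 + 28.03% × (R$20,228.00 − R$10,600.00) = R$1,663.48 + 28.03% × R$9,628.00 = R$4,362.21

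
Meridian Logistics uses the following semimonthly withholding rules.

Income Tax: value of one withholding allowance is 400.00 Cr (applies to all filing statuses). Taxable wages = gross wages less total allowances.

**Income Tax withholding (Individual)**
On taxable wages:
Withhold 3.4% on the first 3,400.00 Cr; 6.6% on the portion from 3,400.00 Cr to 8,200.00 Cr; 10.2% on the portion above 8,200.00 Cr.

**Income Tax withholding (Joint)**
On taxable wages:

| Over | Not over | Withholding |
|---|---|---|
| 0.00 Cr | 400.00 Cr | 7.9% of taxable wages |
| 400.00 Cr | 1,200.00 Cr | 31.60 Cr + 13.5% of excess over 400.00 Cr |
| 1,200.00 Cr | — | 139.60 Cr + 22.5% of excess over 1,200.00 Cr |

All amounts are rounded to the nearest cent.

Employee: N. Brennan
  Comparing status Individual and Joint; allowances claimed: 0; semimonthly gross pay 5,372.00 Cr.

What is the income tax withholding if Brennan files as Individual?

Income Tax (Individual): taxable = 5,372.00 Cr
  115.60 Cr + 6.6% × (5,372.00 Cr − 3,400.00 Cr) = 115.60 Cr + 6.6% × 1,972.00 Cr = 245.75 Cr

245.75 Cr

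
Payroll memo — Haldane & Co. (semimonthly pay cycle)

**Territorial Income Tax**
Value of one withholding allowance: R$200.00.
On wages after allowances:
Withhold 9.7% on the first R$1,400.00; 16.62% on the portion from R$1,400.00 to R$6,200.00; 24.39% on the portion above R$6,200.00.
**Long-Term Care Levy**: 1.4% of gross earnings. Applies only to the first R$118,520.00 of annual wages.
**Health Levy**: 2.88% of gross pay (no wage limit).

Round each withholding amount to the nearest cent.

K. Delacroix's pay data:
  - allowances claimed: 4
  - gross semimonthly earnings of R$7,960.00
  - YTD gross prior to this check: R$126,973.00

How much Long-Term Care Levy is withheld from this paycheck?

Long-Term Care Levy: YTD R$126,973.00 ≥ cap R$118,520.00 → R$0.00

R$0.00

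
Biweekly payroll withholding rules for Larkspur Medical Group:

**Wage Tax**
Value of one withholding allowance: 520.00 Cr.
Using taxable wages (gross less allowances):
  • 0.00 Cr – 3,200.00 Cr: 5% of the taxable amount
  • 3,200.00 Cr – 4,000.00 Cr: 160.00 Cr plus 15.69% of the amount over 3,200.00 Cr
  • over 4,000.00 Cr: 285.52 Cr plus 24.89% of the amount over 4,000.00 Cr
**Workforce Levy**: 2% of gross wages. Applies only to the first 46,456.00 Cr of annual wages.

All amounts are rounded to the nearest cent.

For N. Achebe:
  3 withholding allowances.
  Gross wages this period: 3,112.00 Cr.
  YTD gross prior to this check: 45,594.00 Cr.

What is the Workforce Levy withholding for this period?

Workforce Levy: cap 46,456.00 Cr − YTD 45,594.00 Cr = 862.00 Cr subject; 2% × 862.00 Cr = 17.24 Cr

17.24 Cr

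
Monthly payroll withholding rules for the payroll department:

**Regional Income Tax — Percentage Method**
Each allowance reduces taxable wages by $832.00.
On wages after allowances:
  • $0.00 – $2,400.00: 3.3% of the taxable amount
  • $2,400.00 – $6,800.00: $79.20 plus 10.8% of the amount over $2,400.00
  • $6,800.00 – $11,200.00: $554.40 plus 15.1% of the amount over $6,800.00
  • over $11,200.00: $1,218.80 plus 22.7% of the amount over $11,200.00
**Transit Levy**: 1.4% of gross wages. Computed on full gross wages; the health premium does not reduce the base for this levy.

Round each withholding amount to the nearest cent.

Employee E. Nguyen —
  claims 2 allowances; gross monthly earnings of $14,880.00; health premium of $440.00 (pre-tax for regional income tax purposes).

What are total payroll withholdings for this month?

Regional Income Tax: taxable = $14,880.00 − $440.00 − 2×$832.00 = $12,776.00
  $1,218.80 + 22.7% × ($12,776.00 − $11,200.00) = $1,218.80 + 22.7% × $1,576.00 = $1,576.55
Transit Levy: 1.4% × $14,880.00 = $208.32
Total: $1,576.55 + $208.32 = $1,784.87

$1,784.87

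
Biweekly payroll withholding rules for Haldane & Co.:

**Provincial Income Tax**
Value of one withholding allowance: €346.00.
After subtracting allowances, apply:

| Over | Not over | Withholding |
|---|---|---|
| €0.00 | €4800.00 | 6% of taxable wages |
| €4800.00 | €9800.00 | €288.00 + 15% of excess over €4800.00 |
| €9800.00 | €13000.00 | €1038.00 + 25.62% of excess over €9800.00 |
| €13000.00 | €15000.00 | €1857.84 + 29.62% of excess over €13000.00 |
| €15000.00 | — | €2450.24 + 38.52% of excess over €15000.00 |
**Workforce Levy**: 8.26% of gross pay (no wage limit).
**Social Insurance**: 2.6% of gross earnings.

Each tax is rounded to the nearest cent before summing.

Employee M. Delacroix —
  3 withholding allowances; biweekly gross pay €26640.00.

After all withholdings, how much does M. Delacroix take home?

€17212.77

Provincial Income Tax: taxable = €26640.00 − 3×€346.00 = €25602.00
  €2450.24 + 38.52% × (€25602.00 − €15000.00) = €2450.24 + 38.52% × €10602.00 = €6534.13
Workforce Levy: 8.26% × €26640.00 = €2200.46
Social Insurance: 2.6% × €26640.00 = €692.64
Total withheld: €6534.13 + €2200.46 + €692.64 = €9427.23
Net pay: €26640.00 − €9427.23 = €17212.77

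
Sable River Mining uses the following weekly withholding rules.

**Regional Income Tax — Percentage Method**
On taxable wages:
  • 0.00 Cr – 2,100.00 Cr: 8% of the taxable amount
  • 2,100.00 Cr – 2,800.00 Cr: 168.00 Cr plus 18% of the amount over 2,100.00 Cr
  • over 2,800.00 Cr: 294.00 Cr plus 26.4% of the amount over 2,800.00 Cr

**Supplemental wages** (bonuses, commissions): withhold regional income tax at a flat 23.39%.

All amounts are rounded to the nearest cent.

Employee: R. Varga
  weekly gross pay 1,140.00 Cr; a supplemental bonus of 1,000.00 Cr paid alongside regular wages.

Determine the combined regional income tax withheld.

Regional Income Tax: taxable = 1,140.00 Cr
  8% × 1,140.00 Cr = 91.20 Cr
Supplemental (23.39% flat on bonus): 23.39% × 1,000.00 Cr = 233.90 Cr
Total regional income tax: 91.20 Cr + 233.90 Cr = 325.10 Cr

325.10 Cr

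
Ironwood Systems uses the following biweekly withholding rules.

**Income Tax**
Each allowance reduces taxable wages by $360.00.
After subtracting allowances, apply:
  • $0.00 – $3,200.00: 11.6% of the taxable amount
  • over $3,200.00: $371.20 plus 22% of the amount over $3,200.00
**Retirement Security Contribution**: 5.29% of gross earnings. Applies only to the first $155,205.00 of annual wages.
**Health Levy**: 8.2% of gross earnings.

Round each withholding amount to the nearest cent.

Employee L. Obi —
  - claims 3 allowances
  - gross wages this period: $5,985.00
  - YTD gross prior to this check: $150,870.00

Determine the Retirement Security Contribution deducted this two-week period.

$229.32

Retirement Security Contribution: cap $155,205.00 − YTD $150,870.00 = $4,335.00 subject; 5.29% × $4,335.00 = $229.32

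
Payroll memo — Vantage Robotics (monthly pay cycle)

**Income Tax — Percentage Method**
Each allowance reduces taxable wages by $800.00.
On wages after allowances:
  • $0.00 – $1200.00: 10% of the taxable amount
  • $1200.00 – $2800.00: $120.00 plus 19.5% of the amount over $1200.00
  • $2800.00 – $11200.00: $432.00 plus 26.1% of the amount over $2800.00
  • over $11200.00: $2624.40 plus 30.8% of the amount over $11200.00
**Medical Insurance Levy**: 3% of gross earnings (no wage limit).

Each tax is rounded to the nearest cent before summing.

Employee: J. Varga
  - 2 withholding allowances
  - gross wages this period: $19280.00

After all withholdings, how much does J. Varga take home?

Income Tax: taxable = $19280.00 − 2×$800.00 = $17680.00
  $2624.40 + 30.8% × ($17680.00 − $11200.00) = $2624.40 + 30.8% × $6480.00 = $4620.24
Medical Insurance Levy: 3% × $19280.00 = $578.40
Total withheld: $4620.24 + $578.40 = $5198.64
Net pay: $19280.00 − $5198.64 = $14081.36

$14081.36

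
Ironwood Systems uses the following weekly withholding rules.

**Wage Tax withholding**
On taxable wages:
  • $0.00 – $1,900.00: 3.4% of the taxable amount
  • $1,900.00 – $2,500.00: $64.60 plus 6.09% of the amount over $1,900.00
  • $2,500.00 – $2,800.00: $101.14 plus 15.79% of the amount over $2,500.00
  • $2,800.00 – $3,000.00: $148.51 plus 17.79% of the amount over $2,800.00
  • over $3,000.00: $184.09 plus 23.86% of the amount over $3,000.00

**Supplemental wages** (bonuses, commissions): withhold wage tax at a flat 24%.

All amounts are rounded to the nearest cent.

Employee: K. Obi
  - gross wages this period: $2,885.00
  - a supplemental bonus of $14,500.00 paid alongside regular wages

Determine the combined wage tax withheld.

Wage Tax: taxable = $2,885.00
  $148.51 + 17.79% × ($2,885.00 − $2,800.00) = $148.51 + 17.79% × $85.00 = $163.63
Supplemental (24% flat on bonus): 24% × $14,500.00 = $3,480.00
Total wage tax: $163.63 + $3,480.00 = $3,643.63

$3,643.63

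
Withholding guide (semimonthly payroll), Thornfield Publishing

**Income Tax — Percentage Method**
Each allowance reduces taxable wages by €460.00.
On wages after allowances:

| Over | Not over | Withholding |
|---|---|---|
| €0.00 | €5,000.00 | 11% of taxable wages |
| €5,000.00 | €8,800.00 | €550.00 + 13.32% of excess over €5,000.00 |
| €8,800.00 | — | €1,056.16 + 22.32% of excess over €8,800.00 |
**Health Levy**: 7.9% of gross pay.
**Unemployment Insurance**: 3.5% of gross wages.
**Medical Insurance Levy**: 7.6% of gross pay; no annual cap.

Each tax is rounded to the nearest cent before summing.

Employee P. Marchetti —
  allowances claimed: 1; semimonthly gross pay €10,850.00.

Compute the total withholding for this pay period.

Income Tax: taxable = €10,850.00 − 1×€460.00 = €10,390.00
  €1,056.16 + 22.32% × (€10,390.00 − €8,800.00) = €1,056.16 + 22.32% × €1,590.00 = €1,411.05
Health Levy: 7.9% × €10,850.00 = €857.15
Unemployment Insurance: 3.5% × €10,850.00 = €379.75
Medical Insurance Levy: 7.6% × €10,850.00 = €824.60
Total: €1,411.05 + €857.15 + €379.75 + €824.60 = €3,472.55

€3,472.55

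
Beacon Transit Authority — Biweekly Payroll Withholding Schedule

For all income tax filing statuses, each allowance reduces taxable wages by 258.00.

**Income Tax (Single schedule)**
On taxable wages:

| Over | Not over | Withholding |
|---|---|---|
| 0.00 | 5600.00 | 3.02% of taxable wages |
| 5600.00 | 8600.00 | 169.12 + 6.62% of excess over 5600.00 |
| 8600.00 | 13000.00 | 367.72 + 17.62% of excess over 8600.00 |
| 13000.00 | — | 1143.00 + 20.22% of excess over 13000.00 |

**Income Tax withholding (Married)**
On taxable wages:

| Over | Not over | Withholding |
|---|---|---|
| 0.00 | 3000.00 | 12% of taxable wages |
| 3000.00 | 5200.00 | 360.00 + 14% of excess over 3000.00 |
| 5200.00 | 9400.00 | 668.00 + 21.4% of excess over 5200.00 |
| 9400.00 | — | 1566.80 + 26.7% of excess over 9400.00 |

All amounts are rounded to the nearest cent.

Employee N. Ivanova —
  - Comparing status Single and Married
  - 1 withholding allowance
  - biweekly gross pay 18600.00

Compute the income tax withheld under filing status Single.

2223.15

Income Tax (Single): taxable = 18600.00 − 1×258.00 = 18342.00
  1143.00 + 20.22% × (18342.00 − 13000.00) = 1143.00 + 20.22% × 5342.00 = 2223.15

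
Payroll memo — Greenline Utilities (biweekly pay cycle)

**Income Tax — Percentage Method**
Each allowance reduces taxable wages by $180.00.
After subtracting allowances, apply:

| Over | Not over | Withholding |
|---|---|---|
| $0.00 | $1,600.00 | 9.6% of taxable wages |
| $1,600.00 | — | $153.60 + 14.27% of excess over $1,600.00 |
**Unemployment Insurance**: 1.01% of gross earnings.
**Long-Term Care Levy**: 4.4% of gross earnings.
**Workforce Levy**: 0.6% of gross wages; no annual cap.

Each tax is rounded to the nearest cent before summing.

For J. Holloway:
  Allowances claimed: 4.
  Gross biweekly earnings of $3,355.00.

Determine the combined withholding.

$502.93

Income Tax: taxable = $3,355.00 − 4×$180.00 = $2,635.00
  $153.60 + 14.27% × ($2,635.00 − $1,600.00) = $153.60 + 14.27% × $1,035.00 = $301.29
Unemployment Insurance: 1.01% × $3,355.00 = $33.89
Long-Term Care Levy: 4.4% × $3,355.00 = $147.62
Workforce Levy: 0.6% × $3,355.00 = $20.13
Total: $301.29 + $33.89 + $147.62 + $20.13 = $502.93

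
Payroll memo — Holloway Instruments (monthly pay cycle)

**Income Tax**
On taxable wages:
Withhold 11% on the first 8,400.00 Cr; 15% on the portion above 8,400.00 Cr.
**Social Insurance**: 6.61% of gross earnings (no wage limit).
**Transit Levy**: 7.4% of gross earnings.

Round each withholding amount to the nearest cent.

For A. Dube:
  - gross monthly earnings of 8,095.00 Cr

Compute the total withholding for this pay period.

Income Tax: taxable = 8,095.00 Cr
  11% × 8,095.00 Cr = 890.45 Cr
Social Insurance: 6.61% × 8,095.00 Cr = 535.08 Cr
Transit Levy: 7.4% × 8,095.00 Cr = 599.03 Cr
Total: 890.45 Cr + 535.08 Cr + 599.03 Cr = 2,024.56 Cr

2,024.56 Cr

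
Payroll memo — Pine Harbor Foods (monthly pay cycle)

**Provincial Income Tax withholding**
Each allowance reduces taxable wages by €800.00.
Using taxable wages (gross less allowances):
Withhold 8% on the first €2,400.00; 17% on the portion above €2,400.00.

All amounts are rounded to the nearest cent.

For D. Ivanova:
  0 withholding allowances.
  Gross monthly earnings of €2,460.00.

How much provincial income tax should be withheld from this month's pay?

Provincial Income Tax: taxable = €2,460.00
  €192.00 + 17% × (€2,460.00 − €2,400.00) = €192.00 + 17% × €60.00 = €202.20

€202.20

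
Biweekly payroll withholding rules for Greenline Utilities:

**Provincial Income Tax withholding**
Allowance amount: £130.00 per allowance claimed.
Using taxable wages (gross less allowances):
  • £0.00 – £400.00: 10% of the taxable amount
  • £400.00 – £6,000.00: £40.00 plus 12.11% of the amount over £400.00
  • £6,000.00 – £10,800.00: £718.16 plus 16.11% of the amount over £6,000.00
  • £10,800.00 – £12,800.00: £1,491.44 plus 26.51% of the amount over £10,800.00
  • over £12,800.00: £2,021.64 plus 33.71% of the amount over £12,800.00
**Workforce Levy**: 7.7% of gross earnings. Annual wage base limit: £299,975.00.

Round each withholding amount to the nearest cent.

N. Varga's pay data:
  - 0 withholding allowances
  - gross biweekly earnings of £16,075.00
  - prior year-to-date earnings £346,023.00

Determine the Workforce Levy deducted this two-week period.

£0.00

Workforce Levy: YTD £346,023.00 ≥ cap £299,975.00 → £0.00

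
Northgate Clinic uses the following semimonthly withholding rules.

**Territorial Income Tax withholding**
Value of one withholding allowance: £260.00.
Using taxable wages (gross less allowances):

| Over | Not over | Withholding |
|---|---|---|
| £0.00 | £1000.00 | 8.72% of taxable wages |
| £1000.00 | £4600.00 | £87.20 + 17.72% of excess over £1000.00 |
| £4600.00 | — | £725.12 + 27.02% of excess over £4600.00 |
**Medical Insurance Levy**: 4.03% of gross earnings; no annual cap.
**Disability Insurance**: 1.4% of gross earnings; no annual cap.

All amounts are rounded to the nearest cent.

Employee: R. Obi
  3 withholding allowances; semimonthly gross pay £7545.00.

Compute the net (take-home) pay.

£5825.21

Territorial Income Tax: taxable = £7545.00 − 3×£260.00 = £6765.00
  £725.12 + 27.02% × (£6765.00 − £4600.00) = £725.12 + 27.02% × £2165.00 = £1310.10
Medical Insurance Levy: 4.03% × £7545.00 = £304.06
Disability Insurance: 1.4% × £7545.00 = £105.63
Total withheld: £1310.10 + £304.06 + £105.63 = £1719.79
Net pay: £7545.00 − £1719.79 = £5825.21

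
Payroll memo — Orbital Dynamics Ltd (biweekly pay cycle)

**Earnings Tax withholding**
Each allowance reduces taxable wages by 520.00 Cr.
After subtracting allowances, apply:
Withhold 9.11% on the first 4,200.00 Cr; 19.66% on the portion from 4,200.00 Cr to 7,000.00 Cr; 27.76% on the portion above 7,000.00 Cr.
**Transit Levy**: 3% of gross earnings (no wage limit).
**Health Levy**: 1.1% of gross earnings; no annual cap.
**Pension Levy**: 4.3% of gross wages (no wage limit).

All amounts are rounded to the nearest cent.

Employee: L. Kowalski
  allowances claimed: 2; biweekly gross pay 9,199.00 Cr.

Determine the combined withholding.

2,027.56 Cr

Earnings Tax: taxable = 9,199.00 Cr − 2×520.00 Cr = 8,159.00 Cr
  933.10 Cr + 27.76% × (8,159.00 Cr − 7,000.00 Cr) = 933.10 Cr + 27.76% × 1,159.00 Cr = 1,254.84 Cr
Transit Levy: 3% × 9,199.00 Cr = 275.97 Cr
Health Levy: 1.1% × 9,199.00 Cr = 101.19 Cr
Pension Levy: 4.3% × 9,199.00 Cr = 395.56 Cr
Total: 1,254.84 Cr + 275.97 Cr + 101.19 Cr + 395.56 Cr = 2,027.56 Cr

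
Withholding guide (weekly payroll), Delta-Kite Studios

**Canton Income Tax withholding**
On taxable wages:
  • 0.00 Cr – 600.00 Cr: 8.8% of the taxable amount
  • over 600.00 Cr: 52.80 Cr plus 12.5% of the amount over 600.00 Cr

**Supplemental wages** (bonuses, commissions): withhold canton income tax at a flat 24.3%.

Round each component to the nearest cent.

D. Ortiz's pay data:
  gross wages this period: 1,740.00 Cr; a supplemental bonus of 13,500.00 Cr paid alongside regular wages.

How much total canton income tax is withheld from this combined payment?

Canton Income Tax: taxable = 1,740.00 Cr
  52.80 Cr + 12.5% × (1,740.00 Cr − 600.00 Cr) = 52.80 Cr + 12.5% × 1,140.00 Cr = 195.30 Cr
Supplemental (24.3% flat on bonus): 24.3% × 13,500.00 Cr = 3,280.50 Cr
Total canton income tax: 195.30 Cr + 3,280.50 Cr = 3,475.80 Cr

3,475.80 Cr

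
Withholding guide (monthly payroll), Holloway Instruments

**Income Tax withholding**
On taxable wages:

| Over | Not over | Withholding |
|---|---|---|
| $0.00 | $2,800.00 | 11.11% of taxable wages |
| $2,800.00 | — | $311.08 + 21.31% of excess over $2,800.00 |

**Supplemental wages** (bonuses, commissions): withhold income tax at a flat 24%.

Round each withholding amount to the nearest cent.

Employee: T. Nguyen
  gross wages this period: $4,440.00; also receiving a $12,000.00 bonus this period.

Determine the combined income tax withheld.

$3,540.56

Income Tax: taxable = $4,440.00
  $311.08 + 21.31% × ($4,440.00 − $2,800.00) = $311.08 + 21.31% × $1,640.00 = $660.56
Supplemental (24% flat on bonus): 24% × $12,000.00 = $2,880.00
Total income tax: $660.56 + $2,880.00 = $3,540.56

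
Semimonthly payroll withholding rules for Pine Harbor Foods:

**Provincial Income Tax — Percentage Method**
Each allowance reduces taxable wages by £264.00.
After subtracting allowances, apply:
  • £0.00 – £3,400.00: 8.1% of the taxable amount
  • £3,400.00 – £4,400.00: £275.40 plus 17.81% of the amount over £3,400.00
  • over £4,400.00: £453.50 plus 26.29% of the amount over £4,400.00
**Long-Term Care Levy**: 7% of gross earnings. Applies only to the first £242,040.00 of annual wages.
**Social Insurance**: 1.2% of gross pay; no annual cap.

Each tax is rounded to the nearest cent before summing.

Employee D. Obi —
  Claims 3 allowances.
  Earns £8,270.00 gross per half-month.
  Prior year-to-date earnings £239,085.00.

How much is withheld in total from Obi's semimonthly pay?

Provincial Income Tax: taxable = £8,270.00 − 3×£264.00 = £7,478.00
  £453.50 + 26.29% × (£7,478.00 − £4,400.00) = £453.50 + 26.29% × £3,078.00 = £1,262.71
Long-Term Care Levy: cap £242,040.00 − YTD £239,085.00 = £2,955.00 subject; 7% × £2,955.00 = £206.85
Social Insurance: 1.2% × £8,270.00 = £99.24
Total: £1,262.71 + £206.85 + £99.24 = £1,568.80

£1,568.80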